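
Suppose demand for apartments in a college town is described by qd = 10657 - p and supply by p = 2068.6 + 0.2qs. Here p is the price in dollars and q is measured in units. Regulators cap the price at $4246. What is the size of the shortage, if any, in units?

Rearranging supply gives qs = 5p - 10343. Without the control the market clears where 10657 - p = 5p - 10343, i.e. p* = 3500 and q* = 7157.
Since 4246 is above p* = 3500, the ceiling does not bind and the free-market outcome prevails.
Since the control does not bind, there is no shortage.

0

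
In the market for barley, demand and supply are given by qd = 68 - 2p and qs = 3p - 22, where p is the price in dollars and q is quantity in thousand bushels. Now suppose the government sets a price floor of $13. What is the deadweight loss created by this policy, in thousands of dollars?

Without the control the market clears where 68 - 2p = 3p - 22, i.e. p* = 18 and q* = 32.
Since 13 is below p* = 18, the floor does not bind and the free-market outcome prevails.
Since the control does not bind, no trades are prevented and deadweight loss is zero.

0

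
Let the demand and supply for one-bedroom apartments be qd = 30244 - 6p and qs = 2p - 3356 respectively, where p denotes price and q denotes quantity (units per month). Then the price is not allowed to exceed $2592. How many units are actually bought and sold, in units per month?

1828

In a free market, 30244 - 6p = 2p - 3356 gives the equilibrium p* = 4200, q* = 5044.
The ceiling of 2592 is below the equilibrium price 4200, so it binds.
At p = 2592: qd = 30244 - 6·2592 = 14692 and qs = 2·2592 - 3356 = 1828.
The quantity actually transacted is the short side, supply: 1828.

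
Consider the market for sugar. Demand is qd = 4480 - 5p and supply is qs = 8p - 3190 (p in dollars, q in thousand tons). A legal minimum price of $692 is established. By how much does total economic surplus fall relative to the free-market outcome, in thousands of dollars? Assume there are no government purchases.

In a free market, 4480 - 5p = 8p - 3190 gives the equilibrium p* = 590, q* = 1530.
Because the floor (692) lies above the market-clearing price, it is binding.
At p = 692: qd = 4480 - 5·692 = 1020 and qs = 8·692 - 3190 = 2346.
Quantity traded falls to 1020. At q = 1020 the demand price is (4480 - 1020)/5 = 692 and the supply price is (3190 + 1020)/8 = 526.25.
Deadweight loss = ½ · (692 - 526.25) · (1530 - 1020) = ½ · 165.75 · 510 = 42266.25.

42266.25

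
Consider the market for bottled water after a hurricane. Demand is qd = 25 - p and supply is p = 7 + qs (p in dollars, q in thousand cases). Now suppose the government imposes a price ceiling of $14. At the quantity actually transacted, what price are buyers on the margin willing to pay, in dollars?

Rearranging supply gives qs = p - 7. Equilibrium: 25 - p = p - 7, so 32 = 2p and p* = 16, q* = 9.
The ceiling of 14 is below the equilibrium price 16, so it binds.
At p = 14: qd = 25 - 14 = 11 and qs = 14 - 7 = 7.
Only 7 units reach the market. On the demand curve, the marginal buyer's willingness to pay at q = 7 is (25 - 7) = 18.

18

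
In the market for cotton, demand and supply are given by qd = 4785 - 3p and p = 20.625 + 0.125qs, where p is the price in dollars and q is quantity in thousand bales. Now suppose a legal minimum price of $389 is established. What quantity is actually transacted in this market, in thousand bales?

Rearranging supply gives qs = 8p - 165. Equilibrium: 4785 - 3p = 8p - 165, so 4950 = 11p and p* = 450, q* = 3435.
The floor of 389 is below the equilibrium price 450, so it is not binding; the market clears at p* = 450, q* = 3435.

3435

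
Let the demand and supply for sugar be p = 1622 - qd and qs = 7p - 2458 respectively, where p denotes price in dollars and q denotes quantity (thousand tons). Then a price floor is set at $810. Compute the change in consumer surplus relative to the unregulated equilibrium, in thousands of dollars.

-288600

Rearranging demand gives qd = 1622 - p. Without the control the market clears where 1622 - p = 7p - 2458, i.e. p* = 510 and q* = 1112.
Since 810 > 510, the floor is binding.
At p = 810: qd = 1622 - 810 = 812 and qs = 7·810 - 2458 = 3212.
Consumer surplus without the control is ½ · (1622 - 510) · 1112 = 618272.
With the floor, consumers buy 812 units at 810, so CS = ½ · (1622 - 810) · 812 = 329672.
Change in consumer surplus = 329672 - 618272 = -288600.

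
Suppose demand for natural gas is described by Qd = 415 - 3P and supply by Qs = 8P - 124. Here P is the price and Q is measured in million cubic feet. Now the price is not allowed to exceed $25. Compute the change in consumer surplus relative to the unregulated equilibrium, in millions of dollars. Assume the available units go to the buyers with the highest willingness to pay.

-4320

Setting quantity demanded equal to quantity supplied, 415 - 3P = 8P - 124, gives P* = 49 and Q* = 268.
Since 25 < 49, the ceiling is binding.
At P = 25: Qd = 415 - 3·25 = 340 and Qs = 8·25 - 124 = 76.
Consumer surplus without the control is ½ · (415/3 - 49) · 268 = 35912/3.
With the ceiling, 76 units are sold at 25 (assume they go to the highest-value buyers). The demand price at Q = 76 is 113, so CS = ½ · [(415/3 - 25) + (113 - 25)] · 76 = 22952/3.
Change in consumer surplus = 22952/3 - 35912/3 = -4320.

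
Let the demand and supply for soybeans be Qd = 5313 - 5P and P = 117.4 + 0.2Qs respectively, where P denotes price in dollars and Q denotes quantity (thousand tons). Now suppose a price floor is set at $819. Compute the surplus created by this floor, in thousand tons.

2290

Rearranging supply gives Qs = 5P - 587. In a free market, 5313 - 5P = 5P - 587 gives the equilibrium P* = 590, Q* = 2363.
Since 819 > 590, the floor is binding.
At P = 819: Qd = 5313 - 5·819 = 1218 and Qs = 5·819 - 587 = 3508.
Surplus = Qs - Qd = 3508 - 1218 = 2290.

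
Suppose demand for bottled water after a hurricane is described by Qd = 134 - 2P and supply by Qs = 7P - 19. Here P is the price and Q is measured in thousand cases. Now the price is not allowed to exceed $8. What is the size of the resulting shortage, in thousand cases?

Equilibrium: 134 - 2P = 7P - 19, so 153 = 9P and P* = 17, Q* = 100.
The ceiling of 8 is below the equilibrium price 17, so it binds.
At P = 8: Qd = 134 - 2·8 = 118 and Qs = 7·8 - 19 = 37.
Shortage = Qd - Qs = 118 - 37 = 81.

81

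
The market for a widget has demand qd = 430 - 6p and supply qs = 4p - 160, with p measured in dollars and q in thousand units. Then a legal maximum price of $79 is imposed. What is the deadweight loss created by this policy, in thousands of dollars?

Setting quantity demanded equal to quantity supplied, 430 - 6p = 4p - 160, gives p* = 59 and q* = 76.
Since 79 is above p* = 59, the ceiling does not bind and the free-market outcome prevails.
Since the control does not bind, no trades are prevented and deadweight loss is zero.

0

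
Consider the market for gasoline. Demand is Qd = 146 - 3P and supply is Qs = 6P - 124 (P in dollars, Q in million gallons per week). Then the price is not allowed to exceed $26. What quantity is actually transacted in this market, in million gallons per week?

32

In a free market, 146 - 3P = 6P - 124 gives the equilibrium P* = 30, Q* = 56.
Since 26 < 30, the ceiling is binding.
At P = 26: Qd = 146 - 3·26 = 68 and Qs = 6·26 - 124 = 32.
The quantity actually transacted is the short side, supply: 32.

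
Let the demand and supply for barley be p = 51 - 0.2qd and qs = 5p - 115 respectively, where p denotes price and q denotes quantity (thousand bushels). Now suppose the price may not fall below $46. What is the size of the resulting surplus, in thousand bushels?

Rearranging demand gives qd = 255 - 5p. Without the control the market clears where 255 - 5p = 5p - 115, i.e. p* = 37 and q* = 70.
The floor of 46 is above the equilibrium price 37, so it binds.
At p = 46: qd = 255 - 5·46 = 25 and qs = 5·46 - 115 = 115.
Surplus = qs - qd = 115 - 25 = 90.

90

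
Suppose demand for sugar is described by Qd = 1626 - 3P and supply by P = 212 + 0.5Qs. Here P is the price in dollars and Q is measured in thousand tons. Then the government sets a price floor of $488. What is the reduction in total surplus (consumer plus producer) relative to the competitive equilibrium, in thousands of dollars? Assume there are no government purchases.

22815

Rearranging supply gives Qs = 2P - 424. Setting quantity demanded equal to quantity supplied, 1626 - 3P = 2P - 424, gives P* = 410 and Q* = 396.
Because the floor (488) lies above the market-clearing price, it is binding.
At P = 488: Qd = 1626 - 3·488 = 162 and Qs = 2·488 - 424 = 552.
Quantity traded falls to 162. At Q = 162 the demand price is (1626 - 162)/3 = 488 and the supply price is (424 + 162)/2 = 293.
Deadweight loss = ½ · (488 - 293) · (396 - 162) = ½ · 195 · 234 = 22815.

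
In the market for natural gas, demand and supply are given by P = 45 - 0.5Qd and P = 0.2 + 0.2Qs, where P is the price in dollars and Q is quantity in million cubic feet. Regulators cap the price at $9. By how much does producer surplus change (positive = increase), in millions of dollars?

-216

Rearranging demand gives Qd = 90 - 2P; rearranging supply gives Qs = 5P - 1. Setting quantity demanded equal to quantity supplied, 90 - 2P = 5P - 1, gives P* = 13 and Q* = 64.
Because the ceiling (9) lies below the market-clearing price, it is binding.
At P = 9: Qd = 90 - 2·9 = 72 and Qs = 5·9 - 1 = 44.
Producer surplus without the control is ½ · (13 - 0.2) · 64 = 409.6.
With the ceiling, producers sell 44 units at 9, so PS = ½ · (9 - 0.2) · 44 = 193.6.
Change in producer surplus = 193.6 - 409.6 = -216.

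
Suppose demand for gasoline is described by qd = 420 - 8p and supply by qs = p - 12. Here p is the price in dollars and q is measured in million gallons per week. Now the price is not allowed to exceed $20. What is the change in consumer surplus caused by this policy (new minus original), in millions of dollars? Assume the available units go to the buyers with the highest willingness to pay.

Equilibrium: 420 - 8p = p - 12, so 432 = 9p and p* = 48, q* = 36.
Because the ceiling (20) lies below the market-clearing price, it is binding.
At p = 20: qd = 420 - 8·20 = 260 and qs = 20 - 12 = 8.
Consumer surplus without the control is ½ · (52.5 - 48) · 36 = 81.
With the ceiling, 8 units are sold at 20 (assume they go to the highest-value buyers). The demand price at q = 8 is 51.5, so CS = ½ · [(52.5 - 20) + (51.5 - 20)] · 8 = 256.
Change in consumer surplus = 256 - 81 = 175.

175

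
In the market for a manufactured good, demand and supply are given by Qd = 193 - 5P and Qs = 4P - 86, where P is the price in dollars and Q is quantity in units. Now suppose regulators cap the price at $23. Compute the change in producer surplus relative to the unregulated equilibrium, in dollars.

Without the control the market clears where 193 - 5P = 4P - 86, i.e. P* = 31 and Q* = 38.
Because the ceiling (23) lies below the market-clearing price, it is binding.
At P = 23: Qd = 193 - 5·23 = 78 and Qs = 4·23 - 86 = 6.
Producer surplus without the control is ½ · (31 - 21.5) · 38 = 180.5.
With the ceiling, producers sell 6 units at 23, so PS = ½ · (23 - 21.5) · 6 = 4.5.
Change in producer surplus = 4.5 - 180.5 = -176.

-176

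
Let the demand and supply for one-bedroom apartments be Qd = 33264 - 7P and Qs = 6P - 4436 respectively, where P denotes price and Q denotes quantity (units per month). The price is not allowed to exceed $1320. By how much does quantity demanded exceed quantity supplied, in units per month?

In a free market, 33264 - 7P = 6P - 4436 gives the equilibrium P* = 2900, Q* = 12964.
Since 1320 < 2900, the ceiling is binding.
At P = 1320: Qd = 33264 - 7·1320 = 24024 and Qs = 6·1320 - 4436 = 3484.
Shortage = Qd - Qs = 24024 - 3484 = 20540.

20540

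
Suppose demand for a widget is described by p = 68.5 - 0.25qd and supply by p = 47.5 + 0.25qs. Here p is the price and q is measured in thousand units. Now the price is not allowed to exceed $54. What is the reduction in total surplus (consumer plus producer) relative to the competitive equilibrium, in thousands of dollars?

64

Rearranging demand gives qd = 274 - 4p; rearranging supply gives qs = 4p - 190. Equilibrium: 274 - 4p = 4p - 190, so 464 = 8p and p* = 58, q* = 42.
Since 54 < 58, the ceiling is binding.
At p = 54: qd = 274 - 4·54 = 58 and qs = 4·54 - 190 = 26.
Quantity traded falls to 26. At q = 26 the demand price is (274 - 26)/4 = 62 and the supply price is (190 + 26)/4 = 54.
Deadweight loss = ½ · (62 - 54) · (42 - 26) = ½ · 8 · 16 = 64.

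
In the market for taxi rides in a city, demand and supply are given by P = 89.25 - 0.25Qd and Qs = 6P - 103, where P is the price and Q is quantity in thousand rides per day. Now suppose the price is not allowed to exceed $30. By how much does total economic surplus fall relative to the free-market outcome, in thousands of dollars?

Rearranging demand gives Qd = 357 - 4P. Without the control the market clears where 357 - 4P = 6P - 103, i.e. P* = 46 and Q* = 173.
Since 30 < 46, the ceiling is binding.
At P = 30: Qd = 357 - 4·30 = 237 and Qs = 6·30 - 103 = 77.
Quantity traded falls to 77. At Q = 77 the demand price is (357 - 77)/4 = 70 and the supply price is (103 + 77)/6 = 30.
Deadweight loss = ½ · (70 - 30) · (173 - 77) = ½ · 40 · 96 = 1920.

1920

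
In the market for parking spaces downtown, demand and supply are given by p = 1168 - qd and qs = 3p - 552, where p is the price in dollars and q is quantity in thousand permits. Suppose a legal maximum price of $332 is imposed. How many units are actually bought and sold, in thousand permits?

Rearranging demand gives qd = 1168 - p. Equilibrium: 1168 - p = 3p - 552, so 1720 = 4p and p* = 430, q* = 738.
The ceiling of 332 is below the equilibrium price 430, so it binds.
At p = 332: qd = 1168 - 332 = 836 and qs = 3·332 - 552 = 444.
The quantity actually transacted is the short side, supply: 444.

444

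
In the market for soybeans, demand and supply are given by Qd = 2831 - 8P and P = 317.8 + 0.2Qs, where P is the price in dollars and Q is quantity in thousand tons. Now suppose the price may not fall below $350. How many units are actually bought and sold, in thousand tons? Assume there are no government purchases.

31

Rearranging supply gives Qs = 5P - 1589. In a free market, 2831 - 8P = 5P - 1589 gives the equilibrium P* = 340, Q* = 111.
Because the floor (350) lies above the market-clearing price, it is binding.
At P = 350: Qd = 2831 - 8·350 = 31 and Qs = 5·350 - 1589 = 161.
The quantity actually transacted is the short side, demand: 31.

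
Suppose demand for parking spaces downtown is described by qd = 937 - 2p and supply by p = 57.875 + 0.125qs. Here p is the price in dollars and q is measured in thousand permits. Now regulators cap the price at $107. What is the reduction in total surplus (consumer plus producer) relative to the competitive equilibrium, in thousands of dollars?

21780

Rearranging supply gives qs = 8p - 463. Without the control the market clears where 937 - 2p = 8p - 463, i.e. p* = 140 and q* = 657.
Because the ceiling (107) lies below the market-clearing price, it is binding.
At p = 107: qd = 937 - 2·107 = 723 and qs = 8·107 - 463 = 393.
Quantity traded falls to 393. At q = 393 the demand price is (937 - 393)/2 = 272 and the supply price is (463 + 393)/8 = 107.
Deadweight loss = ½ · (272 - 107) · (657 - 393) = ½ · 165 · 264 = 21780.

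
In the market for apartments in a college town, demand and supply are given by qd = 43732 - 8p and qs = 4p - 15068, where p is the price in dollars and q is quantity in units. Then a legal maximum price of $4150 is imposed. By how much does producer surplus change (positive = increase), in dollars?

-2274000

Equilibrium: 43732 - 8p = 4p - 15068, so 58800 = 12p and p* = 4900, q* = 4532.
The ceiling of 4150 is below the equilibrium price 4900, so it binds.
At p = 4150: qd = 43732 - 8·4150 = 10532 and qs = 4·4150 - 15068 = 1532.
Producer surplus without the control is ½ · (4900 - 3767) · 4532 = 2567378.
With the ceiling, producers sell 1532 units at 4150, so PS = ½ · (4150 - 3767) · 1532 = 293378.
Change in producer surplus = 293378 - 2567378 = -2274000.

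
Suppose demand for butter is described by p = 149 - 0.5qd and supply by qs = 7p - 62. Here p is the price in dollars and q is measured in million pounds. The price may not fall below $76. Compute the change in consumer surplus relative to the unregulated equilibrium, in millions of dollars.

Rearranging demand gives qd = 298 - 2p. Without the control the market clears where 298 - 2p = 7p - 62, i.e. p* = 40 and q* = 218.
Because the floor (76) lies above the market-clearing price, it is binding.
At p = 76: qd = 298 - 2·76 = 146 and qs = 7·76 - 62 = 470.
Consumer surplus without the control is ½ · (149 - 40) · 218 = 11881.
With the floor, consumers buy 146 units at 76, so CS = ½ · (149 - 76) · 146 = 5329.
Change in consumer surplus = 5329 - 11881 = -6552.

-6552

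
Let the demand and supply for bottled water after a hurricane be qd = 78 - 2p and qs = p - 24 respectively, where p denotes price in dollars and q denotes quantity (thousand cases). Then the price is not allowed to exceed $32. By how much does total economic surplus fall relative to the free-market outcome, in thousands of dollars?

In a free market, 78 - 2p = p - 24 gives the equilibrium p* = 34, q* = 10.
Because the ceiling (32) lies below the market-clearing price, it is binding.
At p = 32: qd = 78 - 2·32 = 14 and qs = 32 - 24 = 8.
Quantity traded falls to 8. At q = 8 the demand price is (78 - 8)/2 = 35 and the supply price is 24 + 8 = 32.
Deadweight loss = ½ · (35 - 32) · (10 - 8) = ½ · 3 · 2 = 3.

3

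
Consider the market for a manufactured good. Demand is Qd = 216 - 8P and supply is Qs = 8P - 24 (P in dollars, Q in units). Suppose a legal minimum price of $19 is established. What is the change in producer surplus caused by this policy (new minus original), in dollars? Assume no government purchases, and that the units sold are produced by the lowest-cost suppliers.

192

In a free market, 216 - 8P = 8P - 24 gives the equilibrium P* = 15, Q* = 96.
Because the floor (19) lies above the market-clearing price, it is binding.
At P = 19: Qd = 216 - 8·19 = 64 and Qs = 8·19 - 24 = 128.
Producer surplus without the control is ½ · (15 - 3) · 96 = 576.
With the floor, 64 units are sold at 19. The supply price at Q = 64 is 11, so PS = ½ · [(19 - 3) + (19 - 11)] · 64 = 768.
Change in producer surplus = 768 - 576 = 192.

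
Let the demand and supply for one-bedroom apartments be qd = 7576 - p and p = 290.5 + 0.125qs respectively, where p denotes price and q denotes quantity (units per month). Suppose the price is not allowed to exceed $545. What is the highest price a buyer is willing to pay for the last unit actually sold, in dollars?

5540

Rearranging supply gives qs = 8p - 2324. Setting quantity demanded equal to quantity supplied, 7576 - p = 8p - 2324, gives p* = 1100 and q* = 6476.
Since 545 < 1100, the ceiling is binding.
At p = 545: qd = 7576 - 545 = 7031 and qs = 8·545 - 2324 = 2036.
Only 2036 units reach the market. On the demand curve, the marginal buyer's willingness to pay at q = 2036 is (7576 - 2036) = 5540.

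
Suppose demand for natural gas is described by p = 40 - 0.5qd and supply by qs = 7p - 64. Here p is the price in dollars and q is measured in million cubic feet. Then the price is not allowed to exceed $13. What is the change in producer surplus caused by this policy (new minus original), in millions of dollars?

-112.5

Rearranging demand gives qd = 80 - 2p. Equilibrium: 80 - 2p = 7p - 64, so 144 = 9p and p* = 16, q* = 48.
The ceiling of 13 is below the equilibrium price 16, so it binds.
At p = 13: qd = 80 - 2·13 = 54 and qs = 7·13 - 64 = 27.
Producer surplus without the control is ½ · (16 - 64/7) · 48 = 1152/7.
With the ceiling, producers sell 27 units at 13, so PS = ½ · (13 - 64/7) · 27 = 729/14.
Change in producer surplus = 729/14 - 1152/7 = -112.5.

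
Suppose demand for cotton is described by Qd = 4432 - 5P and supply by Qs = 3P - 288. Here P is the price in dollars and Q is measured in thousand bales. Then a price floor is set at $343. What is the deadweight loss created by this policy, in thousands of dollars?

Without the control the market clears where 4432 - 5P = 3P - 288, i.e. P* = 590 and Q* = 1482.
The floor of 343 is below the equilibrium price 590, so it is not binding; the market clears at P* = 590, Q* = 1482.
Since the control does not bind, no trades are prevented and deadweight loss is zero.

0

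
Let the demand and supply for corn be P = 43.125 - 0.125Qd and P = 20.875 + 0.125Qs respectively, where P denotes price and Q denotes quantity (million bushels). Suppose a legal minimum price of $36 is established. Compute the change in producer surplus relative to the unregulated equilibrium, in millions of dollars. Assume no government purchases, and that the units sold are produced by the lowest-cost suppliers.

164

Rearranging demand gives Qd = 345 - 8P; rearranging supply gives Qs = 8P - 167. Equilibrium: 345 - 8P = 8P - 167, so 512 = 16P and P* = 32, Q* = 89.
The floor of 36 is above the equilibrium price 32, so it binds.
At P = 36: Qd = 345 - 8·36 = 57 and Qs = 8·36 - 167 = 121.
Producer surplus without the control is ½ · (32 - 20.875) · 89 = 495.0625.
With the floor, 57 units are sold at 36. The supply price at Q = 57 is 28, so PS = ½ · [(36 - 20.875) + (36 - 28)] · 57 = 659.0625.
Change in producer surplus = 659.0625 - 495.0625 = 164.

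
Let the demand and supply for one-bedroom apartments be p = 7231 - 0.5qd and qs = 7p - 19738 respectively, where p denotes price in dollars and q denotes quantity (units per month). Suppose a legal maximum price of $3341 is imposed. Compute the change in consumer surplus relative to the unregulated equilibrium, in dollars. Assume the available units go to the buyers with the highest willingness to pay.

-905951.25

Rearranging demand gives qd = 14462 - 2p. Setting quantity demanded equal to quantity supplied, 14462 - 2p = 7p - 19738, gives p* = 3800 and q* = 6862.
Because the ceiling (3341) lies below the market-clearing price, it is binding.
At p = 3341: qd = 14462 - 2·3341 = 7780 and qs = 7·3341 - 19738 = 3649.
Consumer surplus without the control is ½ · (7231 - 3800) · 6862 = 11771761.
With the ceiling, 3649 units are sold at 3341 (assume they go to the highest-value buyers). The demand price at q = 3649 is 5406.5, so CS = ½ · [(7231 - 3341) + (5406.5 - 3341)] · 3649 = 10865809.75.
Change in consumer surplus = 10865809.75 - 11771761 = -905951.25.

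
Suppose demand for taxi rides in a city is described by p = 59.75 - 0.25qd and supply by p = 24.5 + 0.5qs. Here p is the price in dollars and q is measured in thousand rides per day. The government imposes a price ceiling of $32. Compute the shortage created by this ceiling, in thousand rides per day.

Rearranging demand gives qd = 239 - 4p; rearranging supply gives qs = 2p - 49. Equilibrium: 239 - 4p = 2p - 49, so 288 = 6p and p* = 48, q* = 47.
The ceiling of 32 is below the equilibrium price 48, so it binds.
At p = 32: qd = 239 - 4·32 = 111 and qs = 2·32 - 49 = 15.
Shortage = qd - qs = 111 - 15 = 96.

96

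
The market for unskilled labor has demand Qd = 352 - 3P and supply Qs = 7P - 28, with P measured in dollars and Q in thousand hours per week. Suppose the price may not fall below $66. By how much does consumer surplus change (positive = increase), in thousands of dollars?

-5488

Without the control the market clears where 352 - 3P = 7P - 28, i.e. P* = 38 and Q* = 238.
Since 66 > 38, the floor is binding.
At P = 66: Qd = 352 - 3·66 = 154 and Qs = 7·66 - 28 = 434.
Consumer surplus without the control is ½ · (352/3 - 38) · 238 = 28322/3.
With the floor, consumers buy 154 units at 66, so CS = ½ · (352/3 - 66) · 154 = 11858/3.
Change in consumer surplus = 11858/3 - 28322/3 = -5488.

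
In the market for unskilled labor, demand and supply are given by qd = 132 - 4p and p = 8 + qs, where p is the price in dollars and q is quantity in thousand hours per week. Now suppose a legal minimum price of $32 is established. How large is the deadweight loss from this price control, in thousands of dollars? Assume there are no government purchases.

160

Rearranging supply gives qs = p - 8. Equilibrium: 132 - 4p = p - 8, so 140 = 5p and p* = 28, q* = 20.
The floor of 32 is above the equilibrium price 28, so it binds.
At p = 32: qd = 132 - 4·32 = 4 and qs = 32 - 8 = 24.
Quantity traded falls to 4. At q = 4 the demand price is (132 - 4)/4 = 32 and the supply price is 8 + 4 = 12.
Deadweight loss = ½ · (32 - 12) · (20 - 4) = ½ · 20 · 16 = 160.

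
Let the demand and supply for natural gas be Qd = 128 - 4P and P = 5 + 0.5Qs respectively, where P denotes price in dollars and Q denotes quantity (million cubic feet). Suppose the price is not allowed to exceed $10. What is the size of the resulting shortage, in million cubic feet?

Rearranging supply gives Qs = 2P - 10. In a free market, 128 - 4P = 2P - 10 gives the equilibrium P* = 23, Q* = 36.
Because the ceiling (10) lies below the market-clearing price, it is binding.
At P = 10: Qd = 128 - 4·10 = 88 and Qs = 2·10 - 10 = 10.
Shortage = Qd - Qs = 88 - 10 = 78.

78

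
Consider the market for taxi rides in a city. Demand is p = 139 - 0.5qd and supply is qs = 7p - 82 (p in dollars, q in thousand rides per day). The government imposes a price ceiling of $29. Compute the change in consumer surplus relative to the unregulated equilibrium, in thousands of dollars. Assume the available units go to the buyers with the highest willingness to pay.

-151.25

Rearranging demand gives qd = 278 - 2p. In a free market, 278 - 2p = 7p - 82 gives the equilibrium p* = 40, q* = 198.
Because the ceiling (29) lies below the market-clearing price, it is binding.
At p = 29: qd = 278 - 2·29 = 220 and qs = 7·29 - 82 = 121.
Consumer surplus without the control is ½ · (139 - 40) · 198 = 9801.
With the ceiling, 121 units are sold at 29 (assume they go to the highest-value buyers). The demand price at q = 121 is 78.5, so CS = ½ · [(139 - 29) + (78.5 - 29)] · 121 = 9649.75.
Change in consumer surplus = 9649.75 - 9801 = -151.25.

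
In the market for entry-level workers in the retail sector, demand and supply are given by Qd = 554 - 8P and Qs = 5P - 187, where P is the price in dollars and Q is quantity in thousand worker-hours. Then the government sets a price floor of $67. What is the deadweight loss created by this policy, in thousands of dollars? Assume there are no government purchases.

1040

Without the control the market clears where 554 - 8P = 5P - 187, i.e. P* = 57 and Q* = 98.
The floor of 67 is above the equilibrium price 57, so it binds.
At P = 67: Qd = 554 - 8·67 = 18 and Qs = 5·67 - 187 = 148.
Quantity traded falls to 18. At Q = 18 the demand price is (554 - 18)/8 = 67 and the supply price is (187 + 18)/5 = 41.
Deadweight loss = ½ · (67 - 41) · (98 - 18) = ½ · 26 · 80 = 1040.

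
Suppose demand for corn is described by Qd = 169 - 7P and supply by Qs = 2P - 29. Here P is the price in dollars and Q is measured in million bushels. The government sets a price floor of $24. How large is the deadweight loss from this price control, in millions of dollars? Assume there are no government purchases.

Setting quantity demanded equal to quantity supplied, 169 - 7P = 2P - 29, gives P* = 22 and Q* = 15.
The floor of 24 is above the equilibrium price 22, so it binds.
At P = 24: Qd = 169 - 7·24 = 1 and Qs = 2·24 - 29 = 19.
Quantity traded falls to 1. At Q = 1 the demand price is (169 - 1)/7 = 24 and the supply price is (29 + 1)/2 = 15.
Deadweight loss = ½ · (24 - 15) · (15 - 1) = ½ · 9 · 14 = 63.

63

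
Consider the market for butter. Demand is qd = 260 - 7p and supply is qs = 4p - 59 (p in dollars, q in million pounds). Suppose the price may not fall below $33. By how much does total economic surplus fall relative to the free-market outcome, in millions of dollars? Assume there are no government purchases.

Setting quantity demanded equal to quantity supplied, 260 - 7p = 4p - 59, gives p* = 29 and q* = 57.
Since 33 > 29, the floor is binding.
At p = 33: qd = 260 - 7·33 = 29 and qs = 4·33 - 59 = 73.
Quantity traded falls to 29. At q = 29 the demand price is (260 - 29)/7 = 33 and the supply price is (59 + 29)/4 = 22.
Deadweight loss = ½ · (33 - 22) · (57 - 29) = ½ · 11 · 28 = 154.

154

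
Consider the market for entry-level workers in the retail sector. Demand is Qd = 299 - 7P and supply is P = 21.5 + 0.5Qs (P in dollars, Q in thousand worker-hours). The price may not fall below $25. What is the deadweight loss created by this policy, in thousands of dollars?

Rearranging supply gives Qs = 2P - 43. In a free market, 299 - 7P = 2P - 43 gives the equilibrium P* = 38, Q* = 33.
Since 25 is below P* = 38, the floor does not bind and the free-market outcome prevails.
Since the control does not bind, no trades are prevented and deadweight loss is zero.

0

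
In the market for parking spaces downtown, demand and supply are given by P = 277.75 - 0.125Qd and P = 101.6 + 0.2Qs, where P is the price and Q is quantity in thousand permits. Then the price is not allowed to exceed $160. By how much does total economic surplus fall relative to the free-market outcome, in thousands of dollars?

10156.25

Rearranging demand gives Qd = 2222 - 8P; rearranging supply gives Qs = 5P - 508. Without the control the market clears where 2222 - 8P = 5P - 508, i.e. P* = 210 and Q* = 542.
Because the ceiling (160) lies below the market-clearing price, it is binding.
At P = 160: Qd = 2222 - 8·160 = 942 and Qs = 5·160 - 508 = 292.
Quantity traded falls to 292. At Q = 292 the demand price is (2222 - 292)/8 = 241.25 and the supply price is (508 + 292)/5 = 160.
Deadweight loss = ½ · (241.25 - 160) · (542 - 292) = ½ · 81.25 · 250 = 10156.25.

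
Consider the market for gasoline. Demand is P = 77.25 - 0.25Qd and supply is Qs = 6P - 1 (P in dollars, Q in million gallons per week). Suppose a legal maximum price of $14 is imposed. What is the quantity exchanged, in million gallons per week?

Rearranging demand gives Qd = 309 - 4P. Without the control the market clears where 309 - 4P = 6P - 1, i.e. P* = 31 and Q* = 185.
Since 14 < 31, the ceiling is binding.
At P = 14: Qd = 309 - 4·14 = 253 and Qs = 6·14 - 1 = 83.
The quantity actually transacted is the short side, supply: 83.

83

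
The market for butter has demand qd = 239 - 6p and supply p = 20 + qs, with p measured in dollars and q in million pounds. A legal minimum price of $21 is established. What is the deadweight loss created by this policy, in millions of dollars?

Rearranging supply gives qs = p - 20. Without the control the market clears where 239 - 6p = p - 20, i.e. p* = 37 and q* = 17.
The floor of 21 is below the equilibrium price 37, so it is not binding; the market clears at p* = 37, q* = 17.
Since the control does not bind, no trades are prevented and deadweight loss is zero.

0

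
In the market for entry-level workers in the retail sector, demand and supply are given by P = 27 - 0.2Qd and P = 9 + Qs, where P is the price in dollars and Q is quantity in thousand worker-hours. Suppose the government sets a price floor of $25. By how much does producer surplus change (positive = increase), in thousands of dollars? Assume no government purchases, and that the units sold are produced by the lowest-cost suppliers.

-2.5

Rearranging demand gives Qd = 135 - 5P; rearranging supply gives Qs = P - 9. Without the control the market clears where 135 - 5P = P - 9, i.e. P* = 24 and Q* = 15.
The floor of 25 is above the equilibrium price 24, so it binds.
At P = 25: Qd = 135 - 5·25 = 10 and Qs = 25 - 9 = 16.
Producer surplus without the control is ½ · (24 - 9) · 15 = 112.5.
With the floor, 10 units are sold at 25. The supply price at Q = 10 is 19, so PS = ½ · [(25 - 9) + (25 - 19)] · 10 = 110.
Change in producer surplus = 110 - 112.5 = -2.5.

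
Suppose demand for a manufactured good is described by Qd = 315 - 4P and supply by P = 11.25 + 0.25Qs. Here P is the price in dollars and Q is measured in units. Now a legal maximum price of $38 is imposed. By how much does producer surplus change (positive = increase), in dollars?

-847

Rearranging supply gives Qs = 4P - 45. In a free market, 315 - 4P = 4P - 45 gives the equilibrium P* = 45, Q* = 135.
The ceiling of 38 is below the equilibrium price 45, so it binds.
At P = 38: Qd = 315 - 4·38 = 163 and Qs = 4·38 - 45 = 107.
Producer surplus without the control is ½ · (45 - 11.25) · 135 = 2278.125.
With the ceiling, producers sell 107 units at 38, so PS = ½ · (38 - 11.25) · 107 = 1431.125.
Change in producer surplus = 1431.125 - 2278.125 = -847.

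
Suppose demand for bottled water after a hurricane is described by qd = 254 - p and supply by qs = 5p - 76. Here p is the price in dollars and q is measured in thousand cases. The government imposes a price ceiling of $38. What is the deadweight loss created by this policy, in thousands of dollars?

Setting quantity demanded equal to quantity supplied, 254 - p = 5p - 76, gives p* = 55 and q* = 199.
Since 38 < 55, the ceiling is binding.
At p = 38: qd = 254 - 38 = 216 and qs = 5·38 - 76 = 114.
Quantity traded falls to 114. At q = 114 the demand price is 254 - 114 = 140 and the supply price is (76 + 114)/5 = 38.
Deadweight loss = ½ · (140 - 38) · (199 - 114) = ½ · 102 · 85 = 4335.

4335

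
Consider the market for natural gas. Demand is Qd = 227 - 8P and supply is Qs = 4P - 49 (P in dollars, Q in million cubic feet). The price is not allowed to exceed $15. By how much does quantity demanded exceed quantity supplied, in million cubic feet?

96

Setting quantity demanded equal to quantity supplied, 227 - 8P = 4P - 49, gives P* = 23 and Q* = 43.
Because the ceiling (15) lies below the market-clearing price, it is binding.
At P = 15: Qd = 227 - 8·15 = 107 and Qs = 4·15 - 49 = 11.
Shortage = Qd - Qs = 107 - 11 = 96.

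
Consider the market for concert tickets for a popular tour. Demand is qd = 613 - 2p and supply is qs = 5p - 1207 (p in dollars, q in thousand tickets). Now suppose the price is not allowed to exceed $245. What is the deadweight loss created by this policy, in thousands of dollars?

1968.75

Without the control the market clears where 613 - 2p = 5p - 1207, i.e. p* = 260 and q* = 93.
Since 245 < 260, the ceiling is binding.
At p = 245: qd = 613 - 2·245 = 123 and qs = 5·245 - 1207 = 18.
Quantity traded falls to 18. At q = 18 the demand price is (613 - 18)/2 = 297.5 and the supply price is (1207 + 18)/5 = 245.
Deadweight loss = ½ · (297.5 - 245) · (93 - 18) = ½ · 52.5 · 75 = 1968.75.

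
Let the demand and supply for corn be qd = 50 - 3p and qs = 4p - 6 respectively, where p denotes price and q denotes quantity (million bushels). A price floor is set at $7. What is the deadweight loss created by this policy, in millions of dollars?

0

Equilibrium: 50 - 3p = 4p - 6, so 56 = 7p and p* = 8, q* = 26.
Since 7 is below p* = 8, the floor does not bind and the free-market outcome prevails.
Since the control does not bind, no trades are prevented and deadweight loss is zero.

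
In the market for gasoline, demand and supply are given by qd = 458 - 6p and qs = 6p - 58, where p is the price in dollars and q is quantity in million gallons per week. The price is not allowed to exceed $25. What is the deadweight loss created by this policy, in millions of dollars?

Without the control the market clears where 458 - 6p = 6p - 58, i.e. p* = 43 and q* = 200.
The ceiling of 25 is below the equilibrium price 43, so it binds.
At p = 25: qd = 458 - 6·25 = 308 and qs = 6·25 - 58 = 92.
Quantity traded falls to 92. At q = 92 the demand price is (458 - 92)/6 = 61 and the supply price is (58 + 92)/6 = 25.
Deadweight loss = ½ · (61 - 25) · (200 - 92) = ½ · 36 · 108 = 1944.

1944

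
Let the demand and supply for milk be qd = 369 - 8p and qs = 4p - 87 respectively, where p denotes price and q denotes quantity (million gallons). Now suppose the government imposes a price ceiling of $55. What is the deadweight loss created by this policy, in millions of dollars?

Setting quantity demanded equal to quantity supplied, 369 - 8p = 4p - 87, gives p* = 38 and q* = 65.
Since 55 is above p* = 38, the ceiling does not bind and the free-market outcome prevails.
Since the control does not bind, no trades are prevented and deadweight loss is zero.

0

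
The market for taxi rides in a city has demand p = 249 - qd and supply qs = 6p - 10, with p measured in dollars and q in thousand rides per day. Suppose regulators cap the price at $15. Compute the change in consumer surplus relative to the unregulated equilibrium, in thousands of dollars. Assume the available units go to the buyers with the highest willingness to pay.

Rearranging demand gives qd = 249 - p. Equilibrium: 249 - p = 6p - 10, so 259 = 7p and p* = 37, q* = 212.
Since 15 < 37, the ceiling is binding.
At p = 15: qd = 249 - 15 = 234 and qs = 6·15 - 10 = 80.
Consumer surplus without the control is ½ · (249 - 37) · 212 = 22472.
With the ceiling, 80 units are sold at 15 (assume they go to the highest-value buyers). The demand price at q = 80 is 169, so CS = ½ · [(249 - 15) + (169 - 15)] · 80 = 15520.
Change in consumer surplus = 15520 - 22472 = -6952.

-6952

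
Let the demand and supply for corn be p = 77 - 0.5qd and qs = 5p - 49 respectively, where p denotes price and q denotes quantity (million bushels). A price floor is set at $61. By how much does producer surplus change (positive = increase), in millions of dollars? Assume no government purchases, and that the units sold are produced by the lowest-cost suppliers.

614.4

Rearranging demand gives qd = 154 - 2p. In a free market, 154 - 2p = 5p - 49 gives the equilibrium p* = 29, q* = 96.
Since 61 > 29, the floor is binding.
At p = 61: qd = 154 - 2·61 = 32 and qs = 5·61 - 49 = 256.
Producer surplus without the control is ½ · (29 - 9.8) · 96 = 921.6.
With the floor, 32 units are sold at 61. The supply price at q = 32 is 16.2, so PS = ½ · [(61 - 9.8) + (61 - 16.2)] · 32 = 1536.
Change in producer surplus = 1536 - 921.6 = 614.4.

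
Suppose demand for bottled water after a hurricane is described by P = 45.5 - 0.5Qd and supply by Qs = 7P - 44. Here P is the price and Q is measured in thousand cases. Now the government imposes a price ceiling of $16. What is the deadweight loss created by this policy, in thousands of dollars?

Rearranging demand gives Qd = 91 - 2P. In a free market, 91 - 2P = 7P - 44 gives the equilibrium P* = 15, Q* = 61.
Since 16 is above P* = 15, the ceiling does not bind and the free-market outcome prevails.
Since the control does not bind, no trades are prevented and deadweight loss is zero.

0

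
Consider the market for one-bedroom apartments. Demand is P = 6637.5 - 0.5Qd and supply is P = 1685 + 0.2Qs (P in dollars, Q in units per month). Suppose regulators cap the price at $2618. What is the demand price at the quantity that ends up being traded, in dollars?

Rearranging demand gives Qd = 13275 - 2P; rearranging supply gives Qs = 5P - 8425. Equilibrium: 13275 - 2P = 5P - 8425, so 21700 = 7P and P* = 3100, Q* = 7075.
Because the ceiling (2618) lies below the market-clearing price, it is binding.
At P = 2618: Qd = 13275 - 2·2618 = 8039 and Qs = 5·2618 - 8425 = 4665.
Only 4665 units reach the market. On the demand curve, the marginal buyer's willingness to pay at Q = 4665 is (13275 - 4665)/2 = 4305.

4305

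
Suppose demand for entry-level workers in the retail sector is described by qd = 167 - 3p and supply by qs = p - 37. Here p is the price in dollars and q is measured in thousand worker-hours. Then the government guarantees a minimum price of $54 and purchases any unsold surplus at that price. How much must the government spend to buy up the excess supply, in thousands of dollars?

Setting quantity demanded equal to quantity supplied, 167 - 3p = p - 37, gives p* = 51 and q* = 14.
Because the floor (54) lies above the market-clearing price, it is binding.
At p = 54: qd = 167 - 3·54 = 5 and qs = 54 - 37 = 17.
Surplus = qs - qd = 12.
Government expenditure = surplus × support price = 12 × 54 = 648.

648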